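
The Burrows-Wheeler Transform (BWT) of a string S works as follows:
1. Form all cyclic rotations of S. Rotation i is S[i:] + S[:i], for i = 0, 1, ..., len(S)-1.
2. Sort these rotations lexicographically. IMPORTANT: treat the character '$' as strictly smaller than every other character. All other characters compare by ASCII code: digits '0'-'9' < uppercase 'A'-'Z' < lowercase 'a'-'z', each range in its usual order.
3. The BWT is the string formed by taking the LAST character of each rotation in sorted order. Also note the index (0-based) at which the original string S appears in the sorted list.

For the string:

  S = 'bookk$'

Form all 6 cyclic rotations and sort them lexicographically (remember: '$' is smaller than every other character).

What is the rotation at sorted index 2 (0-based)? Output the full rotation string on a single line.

All 6 rotations (rotation i = S[i:]+S[:i]):
  rot[0] = bookk$
  rot[1] = ookk$b
  rot[2] = okk$bo
  rot[3] = kk$boo
  rot[4] = k$book
  rot[5] = $bookk
Sorted (with $ < everything):
  sorted[0] = $bookk
  sorted[1] = bookk$
  sorted[2] = k$book
  sorted[3] = kk$boo
  sorted[4] = okk$bo
  sorted[5] = ookk$b
sorted[2] = k$book

Answer: k$book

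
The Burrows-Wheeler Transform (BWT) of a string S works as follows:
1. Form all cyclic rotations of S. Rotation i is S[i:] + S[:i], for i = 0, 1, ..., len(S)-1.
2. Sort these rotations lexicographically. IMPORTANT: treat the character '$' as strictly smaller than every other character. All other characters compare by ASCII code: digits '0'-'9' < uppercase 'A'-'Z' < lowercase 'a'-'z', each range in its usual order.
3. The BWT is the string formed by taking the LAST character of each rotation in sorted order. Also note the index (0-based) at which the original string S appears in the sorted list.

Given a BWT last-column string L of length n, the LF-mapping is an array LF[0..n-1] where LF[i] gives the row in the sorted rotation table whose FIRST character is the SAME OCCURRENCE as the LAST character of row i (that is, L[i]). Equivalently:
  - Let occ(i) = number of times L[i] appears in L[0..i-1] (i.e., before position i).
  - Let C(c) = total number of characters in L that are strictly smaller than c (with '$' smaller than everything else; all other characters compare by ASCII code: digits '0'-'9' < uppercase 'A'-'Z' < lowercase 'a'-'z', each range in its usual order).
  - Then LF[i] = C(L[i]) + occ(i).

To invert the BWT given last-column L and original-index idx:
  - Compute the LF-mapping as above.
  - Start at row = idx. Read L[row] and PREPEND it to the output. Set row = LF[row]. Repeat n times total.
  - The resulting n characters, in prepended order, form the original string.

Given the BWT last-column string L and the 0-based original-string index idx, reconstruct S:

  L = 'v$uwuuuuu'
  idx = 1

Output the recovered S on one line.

LF mapping: 7 0 1 8 2 3 4 5 6
Walk LF starting at row 1, prepending L[row]:
  step 1: row=1, L[1]='$', prepend. Next row=LF[1]=0
  step 2: row=0, L[0]='v', prepend. Next row=LF[0]=7
  step 3: row=7, L[7]='u', prepend. Next row=LF[7]=5
  step 4: row=5, L[5]='u', prepend. Next row=LF[5]=3
  step 5: row=3, L[3]='w', prepend. Next row=LF[3]=8
  step 6: row=8, L[8]='u', prepend. Next row=LF[8]=6
  step 7: row=6, L[6]='u', prepend. Next row=LF[6]=4
  step 8: row=4, L[4]='u', prepend. Next row=LF[4]=2
  step 9: row=2, L[2]='u', prepend. Next row=LF[2]=1
Reversed output: uuuuwuuv$

Answer: uuuuwuuv$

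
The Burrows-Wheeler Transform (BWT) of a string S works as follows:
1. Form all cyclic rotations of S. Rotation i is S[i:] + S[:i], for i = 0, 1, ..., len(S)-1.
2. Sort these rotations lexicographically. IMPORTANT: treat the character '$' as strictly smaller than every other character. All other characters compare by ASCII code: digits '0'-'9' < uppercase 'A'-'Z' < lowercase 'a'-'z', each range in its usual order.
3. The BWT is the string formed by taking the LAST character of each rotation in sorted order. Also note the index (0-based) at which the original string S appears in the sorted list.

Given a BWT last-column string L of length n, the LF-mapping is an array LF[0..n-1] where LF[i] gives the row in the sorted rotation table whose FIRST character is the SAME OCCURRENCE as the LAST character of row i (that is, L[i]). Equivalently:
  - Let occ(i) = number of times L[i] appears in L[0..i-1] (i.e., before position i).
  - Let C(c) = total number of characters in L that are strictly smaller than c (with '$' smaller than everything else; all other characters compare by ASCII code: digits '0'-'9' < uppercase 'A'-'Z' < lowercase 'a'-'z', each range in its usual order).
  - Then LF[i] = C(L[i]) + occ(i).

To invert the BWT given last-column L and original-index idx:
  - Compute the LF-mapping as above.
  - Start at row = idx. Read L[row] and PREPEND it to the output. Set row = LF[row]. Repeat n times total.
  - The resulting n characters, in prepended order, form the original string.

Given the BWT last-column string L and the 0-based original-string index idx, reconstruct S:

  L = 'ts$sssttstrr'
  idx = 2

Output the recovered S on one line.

LF mapping: 8 3 0 4 5 6 9 10 7 11 1 2
Walk LF starting at row 2, prepending L[row]:
  step 1: row=2, L[2]='$', prepend. Next row=LF[2]=0
  step 2: row=0, L[0]='t', prepend. Next row=LF[0]=8
  step 3: row=8, L[8]='s', prepend. Next row=LF[8]=7
  step 4: row=7, L[7]='t', prepend. Next row=LF[7]=10
  step 5: row=10, L[10]='r', prepend. Next row=LF[10]=1
  step 6: row=1, L[1]='s', prepend. Next row=LF[1]=3
  step 7: row=3, L[3]='s', prepend. Next row=LF[3]=4
  step 8: row=4, L[4]='s', prepend. Next row=LF[4]=5
  step 9: row=5, L[5]='s', prepend. Next row=LF[5]=6
  step 10: row=6, L[6]='t', prepend. Next row=LF[6]=9
  step 11: row=9, L[9]='t', prepend. Next row=LF[9]=11
  step 12: row=11, L[11]='r', prepend. Next row=LF[11]=2
Reversed output: rttssssrtst$

Answer: rttssssrtst$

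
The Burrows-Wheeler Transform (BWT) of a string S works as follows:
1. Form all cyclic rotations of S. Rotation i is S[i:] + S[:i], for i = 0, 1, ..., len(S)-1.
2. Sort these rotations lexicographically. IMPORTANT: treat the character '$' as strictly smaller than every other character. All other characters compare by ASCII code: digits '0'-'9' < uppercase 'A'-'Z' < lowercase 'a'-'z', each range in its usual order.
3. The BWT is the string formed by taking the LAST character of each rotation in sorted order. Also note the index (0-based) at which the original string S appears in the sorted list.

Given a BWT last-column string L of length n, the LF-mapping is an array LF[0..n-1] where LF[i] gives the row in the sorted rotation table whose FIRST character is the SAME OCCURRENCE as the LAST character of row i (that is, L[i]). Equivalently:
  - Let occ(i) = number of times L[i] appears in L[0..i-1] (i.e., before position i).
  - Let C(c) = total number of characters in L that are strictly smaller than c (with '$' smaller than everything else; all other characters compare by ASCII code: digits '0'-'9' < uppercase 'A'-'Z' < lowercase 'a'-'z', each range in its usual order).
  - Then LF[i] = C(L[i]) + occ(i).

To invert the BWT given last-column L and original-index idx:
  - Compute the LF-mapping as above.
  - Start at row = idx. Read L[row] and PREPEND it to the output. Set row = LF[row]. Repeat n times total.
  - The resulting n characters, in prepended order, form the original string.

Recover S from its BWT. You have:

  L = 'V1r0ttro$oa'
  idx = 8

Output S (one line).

LF mapping: 3 2 7 1 9 10 8 5 0 6 4
Walk LF starting at row 8, prepending L[row]:
  step 1: row=8, L[8]='$', prepend. Next row=LF[8]=0
  step 2: row=0, L[0]='V', prepend. Next row=LF[0]=3
  step 3: row=3, L[3]='0', prepend. Next row=LF[3]=1
  step 4: row=1, L[1]='1', prepend. Next row=LF[1]=2
  step 5: row=2, L[2]='r', prepend. Next row=LF[2]=7
  step 6: row=7, L[7]='o', prepend. Next row=LF[7]=5
  step 7: row=5, L[5]='t', prepend. Next row=LF[5]=10
  step 8: row=10, L[10]='a', prepend. Next row=LF[10]=4
  step 9: row=4, L[4]='t', prepend. Next row=LF[4]=9
  step 10: row=9, L[9]='o', prepend. Next row=LF[9]=6
  step 11: row=6, L[6]='r', prepend. Next row=LF[6]=8
Reversed output: rotator10V$

Answer: rotator10V$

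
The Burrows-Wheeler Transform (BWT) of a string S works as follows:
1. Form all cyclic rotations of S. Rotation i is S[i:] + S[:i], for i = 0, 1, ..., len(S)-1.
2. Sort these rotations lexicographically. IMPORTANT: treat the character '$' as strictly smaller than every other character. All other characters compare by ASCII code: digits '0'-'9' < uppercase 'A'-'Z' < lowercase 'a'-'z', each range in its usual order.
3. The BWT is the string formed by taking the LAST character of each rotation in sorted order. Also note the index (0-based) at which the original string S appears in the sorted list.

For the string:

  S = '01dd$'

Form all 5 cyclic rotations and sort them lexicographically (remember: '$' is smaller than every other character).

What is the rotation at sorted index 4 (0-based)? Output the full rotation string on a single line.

Answer: dd$01

Derivation:
All 5 rotations (rotation i = S[i:]+S[:i]):
  rot[0] = 01dd$
  rot[1] = 1dd$0
  rot[2] = dd$01
  rot[3] = d$01d
  rot[4] = $01dd
Sorted (with $ < everything):
  sorted[0] = $01dd
  sorted[1] = 01dd$
  sorted[2] = 1dd$0
  sorted[3] = d$01d
  sorted[4] = dd$01
sorted[4] = dd$01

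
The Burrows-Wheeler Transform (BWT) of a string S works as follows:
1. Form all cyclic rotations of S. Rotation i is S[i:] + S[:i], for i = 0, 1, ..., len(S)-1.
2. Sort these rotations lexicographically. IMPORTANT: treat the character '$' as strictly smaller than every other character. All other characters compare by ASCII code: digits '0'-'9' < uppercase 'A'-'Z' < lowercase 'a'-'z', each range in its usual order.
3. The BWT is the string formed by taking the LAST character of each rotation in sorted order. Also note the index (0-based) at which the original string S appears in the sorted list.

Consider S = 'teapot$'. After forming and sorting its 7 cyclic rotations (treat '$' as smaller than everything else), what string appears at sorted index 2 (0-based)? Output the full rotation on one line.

Answer: eapot$t

Derivation:
All 7 rotations (rotation i = S[i:]+S[:i]):
  rot[0] = teapot$
  rot[1] = eapot$t
  rot[2] = apot$te
  rot[3] = pot$tea
  rot[4] = ot$teap
  rot[5] = t$teapo
  rot[6] = $teapot
Sorted (with $ < everything):
  sorted[0] = $teapot
  sorted[1] = apot$te
  sorted[2] = eapot$t
  sorted[3] = ot$teap
  sorted[4] = pot$tea
  sorted[5] = t$teapo
  sorted[6] = teapot$
sorted[2] = eapot$t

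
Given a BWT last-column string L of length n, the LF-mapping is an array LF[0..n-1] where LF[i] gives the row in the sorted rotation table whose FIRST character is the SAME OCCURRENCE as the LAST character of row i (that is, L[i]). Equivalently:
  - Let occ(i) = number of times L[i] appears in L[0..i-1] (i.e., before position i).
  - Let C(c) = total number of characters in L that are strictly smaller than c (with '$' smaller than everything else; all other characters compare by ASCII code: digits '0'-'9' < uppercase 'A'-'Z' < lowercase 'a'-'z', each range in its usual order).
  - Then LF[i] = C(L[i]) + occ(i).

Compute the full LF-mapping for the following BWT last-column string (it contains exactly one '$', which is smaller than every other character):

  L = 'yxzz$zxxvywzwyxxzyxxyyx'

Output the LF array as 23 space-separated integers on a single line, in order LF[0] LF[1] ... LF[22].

Char counts: '$':1, 'v':1, 'w':2, 'x':8, 'y':6, 'z':5
C (first-col start): C('$')=0, C('v')=1, C('w')=2, C('x')=4, C('y')=12, C('z')=18
L[0]='y': occ=0, LF[0]=C('y')+0=12+0=12
L[1]='x': occ=0, LF[1]=C('x')+0=4+0=4
L[2]='z': occ=0, LF[2]=C('z')+0=18+0=18
L[3]='z': occ=1, LF[3]=C('z')+1=18+1=19
L[4]='$': occ=0, LF[4]=C('$')+0=0+0=0
L[5]='z': occ=2, LF[5]=C('z')+2=18+2=20
L[6]='x': occ=1, LF[6]=C('x')+1=4+1=5
L[7]='x': occ=2, LF[7]=C('x')+2=4+2=6
L[8]='v': occ=0, LF[8]=C('v')+0=1+0=1
L[9]='y': occ=1, LF[9]=C('y')+1=12+1=13
L[10]='w': occ=0, LF[10]=C('w')+0=2+0=2
L[11]='z': occ=3, LF[11]=C('z')+3=18+3=21
L[12]='w': occ=1, LF[12]=C('w')+1=2+1=3
L[13]='y': occ=2, LF[13]=C('y')+2=12+2=14
L[14]='x': occ=3, LF[14]=C('x')+3=4+3=7
L[15]='x': occ=4, LF[15]=C('x')+4=4+4=8
L[16]='z': occ=4, LF[16]=C('z')+4=18+4=22
L[17]='y': occ=3, LF[17]=C('y')+3=12+3=15
L[18]='x': occ=5, LF[18]=C('x')+5=4+5=9
L[19]='x': occ=6, LF[19]=C('x')+6=4+6=10
L[20]='y': occ=4, LF[20]=C('y')+4=12+4=16
L[21]='y': occ=5, LF[21]=C('y')+5=12+5=17
L[22]='x': occ=7, LF[22]=C('x')+7=4+7=11

Answer: 12 4 18 19 0 20 5 6 1 13 2 21 3 14 7 8 22 15 9 10 16 17 11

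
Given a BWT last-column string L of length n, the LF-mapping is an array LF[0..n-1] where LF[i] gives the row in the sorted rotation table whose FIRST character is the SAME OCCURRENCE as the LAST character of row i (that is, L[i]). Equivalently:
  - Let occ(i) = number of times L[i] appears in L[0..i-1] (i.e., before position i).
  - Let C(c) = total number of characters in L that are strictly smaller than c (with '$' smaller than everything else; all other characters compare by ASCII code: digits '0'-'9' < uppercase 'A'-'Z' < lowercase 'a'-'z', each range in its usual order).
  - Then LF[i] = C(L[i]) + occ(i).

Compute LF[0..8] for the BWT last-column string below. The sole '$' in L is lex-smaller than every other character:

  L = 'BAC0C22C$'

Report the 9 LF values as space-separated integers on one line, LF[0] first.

Answer: 5 4 6 1 7 2 3 8 0

Derivation:
Char counts: '$':1, '0':1, '2':2, 'A':1, 'B':1, 'C':3
C (first-col start): C('$')=0, C('0')=1, C('2')=2, C('A')=4, C('B')=5, C('C')=6
L[0]='B': occ=0, LF[0]=C('B')+0=5+0=5
L[1]='A': occ=0, LF[1]=C('A')+0=4+0=4
L[2]='C': occ=0, LF[2]=C('C')+0=6+0=6
L[3]='0': occ=0, LF[3]=C('0')+0=1+0=1
L[4]='C': occ=1, LF[4]=C('C')+1=6+1=7
L[5]='2': occ=0, LF[5]=C('2')+0=2+0=2
L[6]='2': occ=1, LF[6]=C('2')+1=2+1=3
L[7]='C': occ=2, LF[7]=C('C')+2=6+2=8
L[8]='$': occ=0, LF[8]=C('$')+0=0+0=0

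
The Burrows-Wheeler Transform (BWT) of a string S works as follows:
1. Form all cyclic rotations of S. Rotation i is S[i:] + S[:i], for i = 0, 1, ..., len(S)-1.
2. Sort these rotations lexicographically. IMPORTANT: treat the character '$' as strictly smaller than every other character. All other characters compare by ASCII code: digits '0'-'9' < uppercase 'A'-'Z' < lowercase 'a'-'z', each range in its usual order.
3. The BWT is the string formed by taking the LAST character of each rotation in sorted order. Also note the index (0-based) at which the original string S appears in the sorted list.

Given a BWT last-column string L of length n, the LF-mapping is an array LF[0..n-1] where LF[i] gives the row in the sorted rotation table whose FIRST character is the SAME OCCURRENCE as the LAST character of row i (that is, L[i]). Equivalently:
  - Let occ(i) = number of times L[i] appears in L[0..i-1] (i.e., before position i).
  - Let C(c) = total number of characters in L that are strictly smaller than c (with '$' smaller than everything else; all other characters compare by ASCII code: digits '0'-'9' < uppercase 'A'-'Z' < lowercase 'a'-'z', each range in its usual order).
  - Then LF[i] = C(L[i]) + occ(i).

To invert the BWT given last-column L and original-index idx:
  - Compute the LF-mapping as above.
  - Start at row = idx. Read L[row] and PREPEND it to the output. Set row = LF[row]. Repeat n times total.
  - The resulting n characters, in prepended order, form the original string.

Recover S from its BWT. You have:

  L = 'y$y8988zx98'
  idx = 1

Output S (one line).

Answer: 889y898zxy$

Derivation:
LF mapping: 8 0 9 1 5 2 3 10 7 6 4
Walk LF starting at row 1, prepending L[row]:
  step 1: row=1, L[1]='$', prepend. Next row=LF[1]=0
  step 2: row=0, L[0]='y', prepend. Next row=LF[0]=8
  step 3: row=8, L[8]='x', prepend. Next row=LF[8]=7
  step 4: row=7, L[7]='z', prepend. Next row=LF[7]=10
  step 5: row=10, L[10]='8', prepend. Next row=LF[10]=4
  step 6: row=4, L[4]='9', prepend. Next row=LF[4]=5
  step 7: row=5, L[5]='8', prepend. Next row=LF[5]=2
  step 8: row=2, L[2]='y', prepend. Next row=LF[2]=9
  step 9: row=9, L[9]='9', prepend. Next row=LF[9]=6
  step 10: row=6, L[6]='8', prepend. Next row=LF[6]=3
  step 11: row=3, L[3]='8', prepend. Next row=LF[3]=1
Reversed output: 889y898zxy$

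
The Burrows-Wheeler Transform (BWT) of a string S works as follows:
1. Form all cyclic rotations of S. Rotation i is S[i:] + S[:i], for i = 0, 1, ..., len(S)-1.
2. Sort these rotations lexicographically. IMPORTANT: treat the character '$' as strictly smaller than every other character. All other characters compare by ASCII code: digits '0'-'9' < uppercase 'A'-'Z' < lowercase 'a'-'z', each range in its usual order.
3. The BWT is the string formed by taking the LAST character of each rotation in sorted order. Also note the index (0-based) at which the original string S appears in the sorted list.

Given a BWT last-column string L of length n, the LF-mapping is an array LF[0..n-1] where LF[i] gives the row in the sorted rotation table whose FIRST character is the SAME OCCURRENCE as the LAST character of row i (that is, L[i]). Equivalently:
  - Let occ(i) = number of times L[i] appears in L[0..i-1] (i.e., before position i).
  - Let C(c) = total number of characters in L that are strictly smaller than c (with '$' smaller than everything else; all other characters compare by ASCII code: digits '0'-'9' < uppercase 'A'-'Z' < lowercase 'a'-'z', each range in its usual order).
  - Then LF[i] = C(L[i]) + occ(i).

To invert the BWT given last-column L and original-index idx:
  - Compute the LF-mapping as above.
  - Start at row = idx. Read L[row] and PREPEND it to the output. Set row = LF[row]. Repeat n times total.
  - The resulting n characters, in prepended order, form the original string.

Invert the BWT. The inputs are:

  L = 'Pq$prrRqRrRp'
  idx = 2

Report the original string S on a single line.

Answer: RprrRrpRqqP$

Derivation:
LF mapping: 1 7 0 5 9 10 2 8 3 11 4 6
Walk LF starting at row 2, prepending L[row]:
  step 1: row=2, L[2]='$', prepend. Next row=LF[2]=0
  step 2: row=0, L[0]='P', prepend. Next row=LF[0]=1
  step 3: row=1, L[1]='q', prepend. Next row=LF[1]=7
  step 4: row=7, L[7]='q', prepend. Next row=LF[7]=8
  step 5: row=8, L[8]='R', prepend. Next row=LF[8]=3
  step 6: row=3, L[3]='p', prepend. Next row=LF[3]=5
  step 7: row=5, L[5]='r', prepend. Next row=LF[5]=10
  step 8: row=10, L[10]='R', prepend. Next row=LF[10]=4
  step 9: row=4, L[4]='r', prepend. Next row=LF[4]=9
  step 10: row=9, L[9]='r', prepend. Next row=LF[9]=11
  step 11: row=11, L[11]='p', prepend. Next row=LF[11]=6
  step 12: row=6, L[6]='R', prepend. Next row=LF[6]=2
Reversed output: RprrRrpRqqP$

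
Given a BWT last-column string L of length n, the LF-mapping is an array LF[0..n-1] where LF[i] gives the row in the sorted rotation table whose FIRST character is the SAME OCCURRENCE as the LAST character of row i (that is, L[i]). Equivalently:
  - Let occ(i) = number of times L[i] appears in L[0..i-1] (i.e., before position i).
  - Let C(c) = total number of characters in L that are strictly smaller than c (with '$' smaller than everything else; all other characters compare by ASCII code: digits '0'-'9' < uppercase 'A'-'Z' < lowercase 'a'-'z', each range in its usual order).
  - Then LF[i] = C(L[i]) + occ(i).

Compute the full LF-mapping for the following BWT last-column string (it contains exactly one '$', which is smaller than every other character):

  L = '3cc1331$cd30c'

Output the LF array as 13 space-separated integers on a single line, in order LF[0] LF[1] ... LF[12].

Char counts: '$':1, '0':1, '1':2, '3':4, 'c':4, 'd':1
C (first-col start): C('$')=0, C('0')=1, C('1')=2, C('3')=4, C('c')=8, C('d')=12
L[0]='3': occ=0, LF[0]=C('3')+0=4+0=4
L[1]='c': occ=0, LF[1]=C('c')+0=8+0=8
L[2]='c': occ=1, LF[2]=C('c')+1=8+1=9
L[3]='1': occ=0, LF[3]=C('1')+0=2+0=2
L[4]='3': occ=1, LF[4]=C('3')+1=4+1=5
L[5]='3': occ=2, LF[5]=C('3')+2=4+2=6
L[6]='1': occ=1, LF[6]=C('1')+1=2+1=3
L[7]='$': occ=0, LF[7]=C('$')+0=0+0=0
L[8]='c': occ=2, LF[8]=C('c')+2=8+2=10
L[9]='d': occ=0, LF[9]=C('d')+0=12+0=12
L[10]='3': occ=3, LF[10]=C('3')+3=4+3=7
L[11]='0': occ=0, LF[11]=C('0')+0=1+0=1
L[12]='c': occ=3, LF[12]=C('c')+3=8+3=11

Answer: 4 8 9 2 5 6 3 0 10 12 7 1 11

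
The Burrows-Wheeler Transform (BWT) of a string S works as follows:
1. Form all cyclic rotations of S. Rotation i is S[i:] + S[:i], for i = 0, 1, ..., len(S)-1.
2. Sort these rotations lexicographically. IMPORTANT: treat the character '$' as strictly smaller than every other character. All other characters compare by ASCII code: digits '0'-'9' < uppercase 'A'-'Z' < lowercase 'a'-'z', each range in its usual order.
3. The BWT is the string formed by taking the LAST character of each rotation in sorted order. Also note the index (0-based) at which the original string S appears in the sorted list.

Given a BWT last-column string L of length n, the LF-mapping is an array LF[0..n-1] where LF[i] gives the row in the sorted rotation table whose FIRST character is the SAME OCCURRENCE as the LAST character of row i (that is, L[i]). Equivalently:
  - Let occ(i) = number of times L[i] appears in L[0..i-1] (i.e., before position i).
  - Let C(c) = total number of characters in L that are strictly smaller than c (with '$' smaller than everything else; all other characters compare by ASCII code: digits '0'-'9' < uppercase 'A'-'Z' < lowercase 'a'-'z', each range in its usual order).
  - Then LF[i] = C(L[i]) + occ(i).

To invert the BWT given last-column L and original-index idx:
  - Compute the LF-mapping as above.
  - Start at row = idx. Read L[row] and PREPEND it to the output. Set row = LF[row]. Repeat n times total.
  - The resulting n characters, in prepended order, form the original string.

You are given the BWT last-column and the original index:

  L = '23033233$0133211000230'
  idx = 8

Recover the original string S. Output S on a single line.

Answer: 130013030303322320312$

Derivation:
LF mapping: 10 14 1 15 16 11 17 18 0 2 7 19 20 12 8 9 3 4 5 13 21 6
Walk LF starting at row 8, prepending L[row]:
  step 1: row=8, L[8]='$', prepend. Next row=LF[8]=0
  step 2: row=0, L[0]='2', prepend. Next row=LF[0]=10
  step 3: row=10, L[10]='1', prepend. Next row=LF[10]=7
  step 4: row=7, L[7]='3', prepend. Next row=LF[7]=18
  step 5: row=18, L[18]='0', prepend. Next row=LF[18]=5
  step 6: row=5, L[5]='2', prepend. Next row=LF[5]=11
  step 7: row=11, L[11]='3', prepend. Next row=LF[11]=19
  step 8: row=19, L[19]='2', prepend. Next row=LF[19]=13
  step 9: row=13, L[13]='2', prepend. Next row=LF[13]=12
  step 10: row=12, L[12]='3', prepend. Next row=LF[12]=20
  step 11: row=20, L[20]='3', prepend. Next row=LF[20]=21
  step 12: row=21, L[21]='0', prepend. Next row=LF[21]=6
  step 13: row=6, L[6]='3', prepend. Next row=LF[6]=17
  step 14: row=17, L[17]='0', prepend. Next row=LF[17]=4
  step 15: row=4, L[4]='3', prepend. Next row=LF[4]=16
  step 16: row=16, L[16]='0', prepend. Next row=LF[16]=3
  step 17: row=3, L[3]='3', prepend. Next row=LF[3]=15
  step 18: row=15, L[15]='1', prepend. Next row=LF[15]=9
  step 19: row=9, L[9]='0', prepend. Next row=LF[9]=2
  step 20: row=2, L[2]='0', prepend. Next row=LF[2]=1
  step 21: row=1, L[1]='3', prepend. Next row=LF[1]=14
  step 22: row=14, L[14]='1', prepend. Next row=LF[14]=8
Reversed output: 130013030303322320312$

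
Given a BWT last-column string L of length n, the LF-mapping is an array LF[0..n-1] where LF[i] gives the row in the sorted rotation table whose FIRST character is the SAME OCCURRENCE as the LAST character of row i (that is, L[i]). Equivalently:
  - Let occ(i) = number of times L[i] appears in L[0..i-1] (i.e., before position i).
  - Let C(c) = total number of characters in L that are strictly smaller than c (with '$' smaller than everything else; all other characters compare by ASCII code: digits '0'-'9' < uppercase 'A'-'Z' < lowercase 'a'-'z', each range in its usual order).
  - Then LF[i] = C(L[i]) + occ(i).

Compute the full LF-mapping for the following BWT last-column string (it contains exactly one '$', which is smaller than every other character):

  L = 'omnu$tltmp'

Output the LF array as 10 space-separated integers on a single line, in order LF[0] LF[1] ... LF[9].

Answer: 5 2 4 9 0 7 1 8 3 6

Derivation:
Char counts: '$':1, 'l':1, 'm':2, 'n':1, 'o':1, 'p':1, 't':2, 'u':1
C (first-col start): C('$')=0, C('l')=1, C('m')=2, C('n')=4, C('o')=5, C('p')=6, C('t')=7, C('u')=9
L[0]='o': occ=0, LF[0]=C('o')+0=5+0=5
L[1]='m': occ=0, LF[1]=C('m')+0=2+0=2
L[2]='n': occ=0, LF[2]=C('n')+0=4+0=4
L[3]='u': occ=0, LF[3]=C('u')+0=9+0=9
L[4]='$': occ=0, LF[4]=C('$')+0=0+0=0
L[5]='t': occ=0, LF[5]=C('t')+0=7+0=7
L[6]='l': occ=0, LF[6]=C('l')+0=1+0=1
L[7]='t': occ=1, LF[7]=C('t')+1=7+1=8
L[8]='m': occ=1, LF[8]=C('m')+1=2+1=3
L[9]='p': occ=0, LF[9]=C('p')+0=6+0=6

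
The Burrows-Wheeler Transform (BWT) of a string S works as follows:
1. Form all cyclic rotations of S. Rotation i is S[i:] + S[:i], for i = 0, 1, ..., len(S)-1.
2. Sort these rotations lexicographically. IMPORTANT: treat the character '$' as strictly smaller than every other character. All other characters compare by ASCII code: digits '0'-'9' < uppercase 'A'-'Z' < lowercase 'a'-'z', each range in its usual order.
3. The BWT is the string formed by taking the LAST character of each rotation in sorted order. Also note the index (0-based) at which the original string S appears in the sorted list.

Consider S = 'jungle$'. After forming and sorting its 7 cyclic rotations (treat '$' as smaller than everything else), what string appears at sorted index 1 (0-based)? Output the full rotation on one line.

All 7 rotations (rotation i = S[i:]+S[:i]):
  rot[0] = jungle$
  rot[1] = ungle$j
  rot[2] = ngle$ju
  rot[3] = gle$jun
  rot[4] = le$jung
  rot[5] = e$jungl
  rot[6] = $jungle
Sorted (with $ < everything):
  sorted[0] = $jungle
  sorted[1] = e$jungl
  sorted[2] = gle$jun
  sorted[3] = jungle$
  sorted[4] = le$jung
  sorted[5] = ngle$ju
  sorted[6] = ungle$j
sorted[1] = e$jungl

Answer: e$jungl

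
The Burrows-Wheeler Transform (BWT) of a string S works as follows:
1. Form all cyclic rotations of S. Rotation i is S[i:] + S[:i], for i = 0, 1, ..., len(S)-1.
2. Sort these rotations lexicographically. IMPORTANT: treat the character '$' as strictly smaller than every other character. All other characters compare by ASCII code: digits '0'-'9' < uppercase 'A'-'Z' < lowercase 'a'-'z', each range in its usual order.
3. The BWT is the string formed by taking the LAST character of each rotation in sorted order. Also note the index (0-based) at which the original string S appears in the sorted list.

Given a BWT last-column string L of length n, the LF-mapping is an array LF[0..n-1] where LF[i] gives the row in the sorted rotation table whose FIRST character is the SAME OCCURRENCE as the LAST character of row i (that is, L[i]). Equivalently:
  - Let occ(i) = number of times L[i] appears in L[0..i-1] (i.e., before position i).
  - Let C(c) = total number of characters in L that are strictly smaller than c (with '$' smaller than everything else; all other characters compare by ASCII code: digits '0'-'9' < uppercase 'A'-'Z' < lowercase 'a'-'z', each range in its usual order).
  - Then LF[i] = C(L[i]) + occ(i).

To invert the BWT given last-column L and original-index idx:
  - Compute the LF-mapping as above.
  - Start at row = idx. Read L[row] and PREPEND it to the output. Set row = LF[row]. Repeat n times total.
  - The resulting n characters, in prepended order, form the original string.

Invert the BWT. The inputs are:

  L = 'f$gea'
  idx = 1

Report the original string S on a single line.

LF mapping: 3 0 4 2 1
Walk LF starting at row 1, prepending L[row]:
  step 1: row=1, L[1]='$', prepend. Next row=LF[1]=0
  step 2: row=0, L[0]='f', prepend. Next row=LF[0]=3
  step 3: row=3, L[3]='e', prepend. Next row=LF[3]=2
  step 4: row=2, L[2]='g', prepend. Next row=LF[2]=4
  step 5: row=4, L[4]='a', prepend. Next row=LF[4]=1
Reversed output: agef$

Answer: agef$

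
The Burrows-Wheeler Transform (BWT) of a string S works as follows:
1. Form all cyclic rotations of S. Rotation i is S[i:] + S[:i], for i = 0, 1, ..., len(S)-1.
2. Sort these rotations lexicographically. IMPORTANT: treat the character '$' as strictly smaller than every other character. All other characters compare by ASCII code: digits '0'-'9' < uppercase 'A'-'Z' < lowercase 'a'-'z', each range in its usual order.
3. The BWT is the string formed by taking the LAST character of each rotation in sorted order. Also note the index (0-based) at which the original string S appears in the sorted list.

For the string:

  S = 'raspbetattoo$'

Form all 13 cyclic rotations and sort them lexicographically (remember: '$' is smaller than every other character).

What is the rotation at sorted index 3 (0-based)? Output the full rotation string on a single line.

Answer: betattoo$rasp

Derivation:
All 13 rotations (rotation i = S[i:]+S[:i]):
  rot[0] = raspbetattoo$
  rot[1] = aspbetattoo$r
  rot[2] = spbetattoo$ra
  rot[3] = pbetattoo$ras
  rot[4] = betattoo$rasp
  rot[5] = etattoo$raspb
  rot[6] = tattoo$raspbe
  rot[7] = attoo$raspbet
  rot[8] = ttoo$raspbeta
  rot[9] = too$raspbetat
  rot[10] = oo$raspbetatt
  rot[11] = o$raspbetatto
  rot[12] = $raspbetattoo
Sorted (with $ < everything):
  sorted[0] = $raspbetattoo
  sorted[1] = aspbetattoo$r
  sorted[2] = attoo$raspbet
  sorted[3] = betattoo$rasp
  sorted[4] = etattoo$raspb
  sorted[5] = o$raspbetatto
  sorted[6] = oo$raspbetatt
  sorted[7] = pbetattoo$ras
  sorted[8] = raspbetattoo$
  sorted[9] = spbetattoo$ra
  sorted[10] = tattoo$raspbe
  sorted[11] = too$raspbetat
  sorted[12] = ttoo$raspbeta
sorted[3] = betattoo$rasp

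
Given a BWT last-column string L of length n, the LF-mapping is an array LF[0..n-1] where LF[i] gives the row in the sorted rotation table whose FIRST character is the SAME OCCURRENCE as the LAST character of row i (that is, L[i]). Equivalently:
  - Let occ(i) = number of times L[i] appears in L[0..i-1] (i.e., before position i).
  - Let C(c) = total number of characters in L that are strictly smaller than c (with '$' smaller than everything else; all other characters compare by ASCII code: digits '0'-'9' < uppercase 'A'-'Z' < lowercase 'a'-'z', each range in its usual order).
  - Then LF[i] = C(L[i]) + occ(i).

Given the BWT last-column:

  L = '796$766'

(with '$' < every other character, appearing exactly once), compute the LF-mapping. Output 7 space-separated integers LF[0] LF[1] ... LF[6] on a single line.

Answer: 4 6 1 0 5 2 3

Derivation:
Char counts: '$':1, '6':3, '7':2, '9':1
C (first-col start): C('$')=0, C('6')=1, C('7')=4, C('9')=6
L[0]='7': occ=0, LF[0]=C('7')+0=4+0=4
L[1]='9': occ=0, LF[1]=C('9')+0=6+0=6
L[2]='6': occ=0, LF[2]=C('6')+0=1+0=1
L[3]='$': occ=0, LF[3]=C('$')+0=0+0=0
L[4]='7': occ=1, LF[4]=C('7')+1=4+1=5
L[5]='6': occ=1, LF[5]=C('6')+1=1+1=2
L[6]='6': occ=2, LF[6]=C('6')+2=1+2=3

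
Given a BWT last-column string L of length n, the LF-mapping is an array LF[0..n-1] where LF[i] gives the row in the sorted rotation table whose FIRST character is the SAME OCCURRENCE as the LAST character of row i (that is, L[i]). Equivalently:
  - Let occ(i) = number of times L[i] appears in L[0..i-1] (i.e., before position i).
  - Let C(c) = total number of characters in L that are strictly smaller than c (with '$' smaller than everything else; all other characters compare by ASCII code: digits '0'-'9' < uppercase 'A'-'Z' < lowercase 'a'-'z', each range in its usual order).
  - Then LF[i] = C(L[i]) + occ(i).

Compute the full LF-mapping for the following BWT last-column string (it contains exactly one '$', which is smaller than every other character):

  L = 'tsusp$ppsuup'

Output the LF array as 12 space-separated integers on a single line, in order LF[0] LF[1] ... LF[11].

Char counts: '$':1, 'p':4, 's':3, 't':1, 'u':3
C (first-col start): C('$')=0, C('p')=1, C('s')=5, C('t')=8, C('u')=9
L[0]='t': occ=0, LF[0]=C('t')+0=8+0=8
L[1]='s': occ=0, LF[1]=C('s')+0=5+0=5
L[2]='u': occ=0, LF[2]=C('u')+0=9+0=9
L[3]='s': occ=1, LF[3]=C('s')+1=5+1=6
L[4]='p': occ=0, LF[4]=C('p')+0=1+0=1
L[5]='$': occ=0, LF[5]=C('$')+0=0+0=0
L[6]='p': occ=1, LF[6]=C('p')+1=1+1=2
L[7]='p': occ=2, LF[7]=C('p')+2=1+2=3
L[8]='s': occ=2, LF[8]=C('s')+2=5+2=7
L[9]='u': occ=1, LF[9]=C('u')+1=9+1=10
L[10]='u': occ=2, LF[10]=C('u')+2=9+2=11
L[11]='p': occ=3, LF[11]=C('p')+3=1+3=4

Answer: 8 5 9 6 1 0 2 3 7 10 11 4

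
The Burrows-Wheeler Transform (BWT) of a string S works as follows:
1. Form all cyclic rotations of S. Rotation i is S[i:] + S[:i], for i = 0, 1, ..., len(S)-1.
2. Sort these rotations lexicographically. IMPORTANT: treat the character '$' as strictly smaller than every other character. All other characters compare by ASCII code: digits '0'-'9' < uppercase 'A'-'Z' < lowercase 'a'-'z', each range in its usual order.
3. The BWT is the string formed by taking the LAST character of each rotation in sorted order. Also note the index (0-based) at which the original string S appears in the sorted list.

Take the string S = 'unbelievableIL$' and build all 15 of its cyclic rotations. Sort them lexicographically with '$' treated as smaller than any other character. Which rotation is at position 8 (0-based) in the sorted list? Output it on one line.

Answer: evableIL$unbeli

Derivation:
All 15 rotations (rotation i = S[i:]+S[:i]):
  rot[0] = unbelievableIL$
  rot[1] = nbelievableIL$u
  rot[2] = believableIL$un
  rot[3] = elievableIL$unb
  rot[4] = lievableIL$unbe
  rot[5] = ievableIL$unbel
  rot[6] = evableIL$unbeli
  rot[7] = vableIL$unbelie
  rot[8] = ableIL$unbeliev
  rot[9] = bleIL$unbelieva
  rot[10] = leIL$unbelievab
  rot[11] = eIL$unbelievabl
  rot[12] = IL$unbelievable
  rot[13] = L$unbelievableI
  rot[14] = $unbelievableIL
Sorted (with $ < everything):
  sorted[0] = $unbelievableIL
  sorted[1] = IL$unbelievable
  sorted[2] = L$unbelievableI
  sorted[3] = ableIL$unbeliev
  sorted[4] = believableIL$un
  sorted[5] = bleIL$unbelieva
  sorted[6] = eIL$unbelievabl
  sorted[7] = elievableIL$unb
  sorted[8] = evableIL$unbeli
  sorted[9] = ievableIL$unbel
  sorted[10] = leIL$unbelievab
  sorted[11] = lievableIL$unbe
  sorted[12] = nbelievableIL$u
  sorted[13] = unbelievableIL$
  sorted[14] = vableIL$unbelie
sorted[8] = evableIL$unbeli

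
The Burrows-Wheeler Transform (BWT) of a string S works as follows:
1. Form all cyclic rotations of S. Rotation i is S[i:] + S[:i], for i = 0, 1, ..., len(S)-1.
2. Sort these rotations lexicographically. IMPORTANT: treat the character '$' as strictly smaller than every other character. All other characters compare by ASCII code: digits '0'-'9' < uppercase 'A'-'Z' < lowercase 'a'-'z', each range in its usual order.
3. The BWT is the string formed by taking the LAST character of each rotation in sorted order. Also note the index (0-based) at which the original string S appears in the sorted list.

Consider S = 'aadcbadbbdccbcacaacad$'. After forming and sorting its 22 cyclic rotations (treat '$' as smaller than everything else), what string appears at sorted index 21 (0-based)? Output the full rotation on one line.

All 22 rotations (rotation i = S[i:]+S[:i]):
  rot[0] = aadcbadbbdccbcacaacad$
  rot[1] = adcbadbbdccbcacaacad$a
  rot[2] = dcbadbbdccbcacaacad$aa
  rot[3] = cbadbbdccbcacaacad$aad
  rot[4] = badbbdccbcacaacad$aadc
  rot[5] = adbbdccbcacaacad$aadcb
  rot[6] = dbbdccbcacaacad$aadcba
  rot[7] = bbdccbcacaacad$aadcbad
  rot[8] = bdccbcacaacad$aadcbadb
  rot[9] = dccbcacaacad$aadcbadbb
  rot[10] = ccbcacaacad$aadcbadbbd
  rot[11] = cbcacaacad$aadcbadbbdc
  rot[12] = bcacaacad$aadcbadbbdcc
  rot[13] = cacaacad$aadcbadbbdccb
  rot[14] = acaacad$aadcbadbbdccbc
  rot[15] = caacad$aadcbadbbdccbca
  rot[16] = aacad$aadcbadbbdccbcac
  rot[17] = acad$aadcbadbbdccbcaca
  rot[18] = cad$aadcbadbbdccbcacaa
  rot[19] = ad$aadcbadbbdccbcacaac
  rot[20] = d$aadcbadbbdccbcacaaca
  rot[21] = $aadcbadbbdccbcacaacad
Sorted (with $ < everything):
  sorted[0] = $aadcbadbbdccbcacaacad
  sorted[1] = aacad$aadcbadbbdccbcac
  sorted[2] = aadcbadbbdccbcacaacad$
  sorted[3] = acaacad$aadcbadbbdccbc
  sorted[4] = acad$aadcbadbbdccbcaca
  sorted[5] = ad$aadcbadbbdccbcacaac
  sorted[6] = adbbdccbcacaacad$aadcb
  sorted[7] = adcbadbbdccbcacaacad$a
  sorted[8] = badbbdccbcacaacad$aadc
  sorted[9] = bbdccbcacaacad$aadcbad
  sorted[10] = bcacaacad$aadcbadbbdcc
  sorted[11] = bdccbcacaacad$aadcbadb
  sorted[12] = caacad$aadcbadbbdccbca
  sorted[13] = cacaacad$aadcbadbbdccb
  sorted[14] = cad$aadcbadbbdccbcacaa
  sorted[15] = cbadbbdccbcacaacad$aad
  sorted[16] = cbcacaacad$aadcbadbbdc
  sorted[17] = ccbcacaacad$aadcbadbbd
  sorted[18] = d$aadcbadbbdccbcacaaca
  sorted[19] = dbbdccbcacaacad$aadcba
  sorted[20] = dcbadbbdccbcacaacad$aa
  sorted[21] = dccbcacaacad$aadcbadbb
sorted[21] = dccbcacaacad$aadcbadbb

Answer: dccbcacaacad$aadcbadbb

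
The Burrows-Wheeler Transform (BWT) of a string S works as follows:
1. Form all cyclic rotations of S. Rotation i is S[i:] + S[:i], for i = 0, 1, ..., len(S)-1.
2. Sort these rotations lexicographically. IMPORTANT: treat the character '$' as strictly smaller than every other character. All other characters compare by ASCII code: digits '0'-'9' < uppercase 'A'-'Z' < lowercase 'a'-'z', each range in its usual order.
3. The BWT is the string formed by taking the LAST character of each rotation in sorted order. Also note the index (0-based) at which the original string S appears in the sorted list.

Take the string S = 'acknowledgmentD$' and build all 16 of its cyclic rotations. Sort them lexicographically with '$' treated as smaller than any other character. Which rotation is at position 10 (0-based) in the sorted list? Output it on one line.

Answer: mentD$acknowledg

Derivation:
All 16 rotations (rotation i = S[i:]+S[:i]):
  rot[0] = acknowledgmentD$
  rot[1] = cknowledgmentD$a
  rot[2] = knowledgmentD$ac
  rot[3] = nowledgmentD$ack
  rot[4] = owledgmentD$ackn
  rot[5] = wledgmentD$ackno
  rot[6] = ledgmentD$acknow
  rot[7] = edgmentD$acknowl
  rot[8] = dgmentD$acknowle
  rot[9] = gmentD$acknowled
  rot[10] = mentD$acknowledg
  rot[11] = entD$acknowledgm
  rot[12] = ntD$acknowledgme
  rot[13] = tD$acknowledgmen
  rot[14] = D$acknowledgment
  rot[15] = $acknowledgmentD
Sorted (with $ < everything):
  sorted[0] = $acknowledgmentD
  sorted[1] = D$acknowledgment
  sorted[2] = acknowledgmentD$
  sorted[3] = cknowledgmentD$a
  sorted[4] = dgmentD$acknowle
  sorted[5] = edgmentD$acknowl
  sorted[6] = entD$acknowledgm
  sorted[7] = gmentD$acknowled
  sorted[8] = knowledgmentD$ac
  sorted[9] = ledgmentD$acknow
  sorted[10] = mentD$acknowledg
  sorted[11] = nowledgmentD$ack
  sorted[12] = ntD$acknowledgme
  sorted[13] = owledgmentD$ackn
  sorted[14] = tD$acknowledgmen
  sorted[15] = wledgmentD$ackno
sorted[10] = mentD$acknowledg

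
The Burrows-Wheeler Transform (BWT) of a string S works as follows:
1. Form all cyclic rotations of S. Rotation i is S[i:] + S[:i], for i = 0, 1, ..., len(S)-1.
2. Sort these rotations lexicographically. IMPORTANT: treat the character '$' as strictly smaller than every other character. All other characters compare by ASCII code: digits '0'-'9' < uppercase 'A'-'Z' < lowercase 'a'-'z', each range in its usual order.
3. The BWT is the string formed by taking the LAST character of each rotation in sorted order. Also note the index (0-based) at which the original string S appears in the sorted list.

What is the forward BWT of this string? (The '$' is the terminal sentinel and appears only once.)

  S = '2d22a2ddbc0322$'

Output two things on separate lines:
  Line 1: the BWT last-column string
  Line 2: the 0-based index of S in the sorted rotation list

All 15 rotations (rotation i = S[i:]+S[:i]):
  rot[0] = 2d22a2ddbc0322$
  rot[1] = d22a2ddbc0322$2
  rot[2] = 22a2ddbc0322$2d
  rot[3] = 2a2ddbc0322$2d2
  rot[4] = a2ddbc0322$2d22
  rot[5] = 2ddbc0322$2d22a
  rot[6] = ddbc0322$2d22a2
  rot[7] = dbc0322$2d22a2d
  rot[8] = bc0322$2d22a2dd
  rot[9] = c0322$2d22a2ddb
  rot[10] = 0322$2d22a2ddbc
  rot[11] = 322$2d22a2ddbc0
  rot[12] = 22$2d22a2ddbc03
  rot[13] = 2$2d22a2ddbc032
  rot[14] = $2d22a2ddbc0322
Sorted (with $ < everything):
  sorted[0] = $2d22a2ddbc0322  (last char: '2')
  sorted[1] = 0322$2d22a2ddbc  (last char: 'c')
  sorted[2] = 2$2d22a2ddbc032  (last char: '2')
  sorted[3] = 22$2d22a2ddbc03  (last char: '3')
  sorted[4] = 22a2ddbc0322$2d  (last char: 'd')
  sorted[5] = 2a2ddbc0322$2d2  (last char: '2')
  sorted[6] = 2d22a2ddbc0322$  (last char: '$')
  sorted[7] = 2ddbc0322$2d22a  (last char: 'a')
  sorted[8] = 322$2d22a2ddbc0  (last char: '0')
  sorted[9] = a2ddbc0322$2d22  (last char: '2')
  sorted[10] = bc0322$2d22a2dd  (last char: 'd')
  sorted[11] = c0322$2d22a2ddb  (last char: 'b')
  sorted[12] = d22a2ddbc0322$2  (last char: '2')
  sorted[13] = dbc0322$2d22a2d  (last char: 'd')
  sorted[14] = ddbc0322$2d22a2  (last char: '2')
Last column: 2c23d2$a02db2d2
Original string S is at sorted index 6

Answer: 2c23d2$a02db2d2
6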